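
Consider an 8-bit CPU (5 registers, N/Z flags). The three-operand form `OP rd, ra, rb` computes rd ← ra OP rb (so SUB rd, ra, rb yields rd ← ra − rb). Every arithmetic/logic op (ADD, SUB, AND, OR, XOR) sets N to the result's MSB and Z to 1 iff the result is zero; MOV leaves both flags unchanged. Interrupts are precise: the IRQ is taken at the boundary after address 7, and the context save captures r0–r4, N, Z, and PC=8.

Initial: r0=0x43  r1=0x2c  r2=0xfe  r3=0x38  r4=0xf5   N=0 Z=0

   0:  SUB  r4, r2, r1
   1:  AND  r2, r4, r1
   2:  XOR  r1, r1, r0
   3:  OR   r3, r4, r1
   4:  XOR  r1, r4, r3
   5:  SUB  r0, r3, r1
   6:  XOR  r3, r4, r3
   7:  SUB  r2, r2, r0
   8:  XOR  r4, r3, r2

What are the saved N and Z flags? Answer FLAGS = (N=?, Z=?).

FLAGS = (N=0, Z=0)

after  0: r0=0x43 r1=0x2c r2=0xfe r3=0x38 r4=0xd2  N=1 Z=0
after  1: r0=0x43 r1=0x2c r2=0x00 r3=0x38 r4=0xd2  N=0 Z=1
after  2: r0=0x43 r1=0x6f r2=0x00 r3=0x38 r4=0xd2  N=0 Z=0
after  3: r0=0x43 r1=0x6f r2=0x00 r3=0xff r4=0xd2  N=1 Z=0
after  4: r0=0x43 r1=0x2d r2=0x00 r3=0xff r4=0xd2  N=0 Z=0
after  5: r0=0xd2 r1=0x2d r2=0x00 r3=0xff r4=0xd2  N=1 Z=0
after  6: r0=0xd2 r1=0x2d r2=0x00 r3=0x2d r4=0xd2  N=0 Z=0
after  7: r0=0xd2 r1=0x2d r2=0x2e r3=0x2d r4=0xd2  N=0 Z=0
-- IRQ taken; context saved, return-PC = 8 --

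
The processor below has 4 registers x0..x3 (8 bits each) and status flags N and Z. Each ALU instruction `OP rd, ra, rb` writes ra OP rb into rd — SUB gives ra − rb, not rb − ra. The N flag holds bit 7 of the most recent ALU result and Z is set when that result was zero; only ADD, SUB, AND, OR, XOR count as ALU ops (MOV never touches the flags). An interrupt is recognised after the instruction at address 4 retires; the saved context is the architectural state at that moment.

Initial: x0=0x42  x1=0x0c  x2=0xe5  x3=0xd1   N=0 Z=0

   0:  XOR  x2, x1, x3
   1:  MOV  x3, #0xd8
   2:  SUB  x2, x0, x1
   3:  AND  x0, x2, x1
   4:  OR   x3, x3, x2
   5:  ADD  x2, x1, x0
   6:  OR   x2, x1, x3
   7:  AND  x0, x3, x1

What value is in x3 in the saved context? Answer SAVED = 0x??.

SAVED = 0xfe

after  0: x0=0x42 x1=0x0c x2=0xdd x3=0xd1  N=1 Z=0
after  1: x0=0x42 x1=0x0c x2=0xdd x3=0xd8  N=1 Z=0
after  2: x0=0x42 x1=0x0c x2=0x36 x3=0xd8  N=0 Z=0
after  3: x0=0x04 x1=0x0c x2=0x36 x3=0xd8  N=0 Z=0
after  4: x0=0x04 x1=0x0c x2=0x36 x3=0xfe  N=1 Z=0
-- IRQ taken; context saved, return-PC = 5 --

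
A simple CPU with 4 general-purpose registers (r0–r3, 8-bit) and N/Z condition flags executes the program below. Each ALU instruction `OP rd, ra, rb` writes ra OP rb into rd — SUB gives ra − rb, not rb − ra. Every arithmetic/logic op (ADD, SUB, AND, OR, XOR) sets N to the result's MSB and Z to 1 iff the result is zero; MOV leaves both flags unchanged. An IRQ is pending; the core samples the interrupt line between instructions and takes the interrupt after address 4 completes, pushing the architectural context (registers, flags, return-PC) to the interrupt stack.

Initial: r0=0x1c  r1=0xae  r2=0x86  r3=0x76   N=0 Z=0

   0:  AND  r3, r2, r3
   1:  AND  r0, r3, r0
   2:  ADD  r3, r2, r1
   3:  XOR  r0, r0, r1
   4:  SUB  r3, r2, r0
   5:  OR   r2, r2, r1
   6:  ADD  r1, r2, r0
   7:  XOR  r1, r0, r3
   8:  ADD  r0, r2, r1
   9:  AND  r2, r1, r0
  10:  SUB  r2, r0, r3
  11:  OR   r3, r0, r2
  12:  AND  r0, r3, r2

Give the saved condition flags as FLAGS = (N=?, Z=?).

after  0: r0=0x1c r1=0xae r2=0x86 r3=0x06  N=0 Z=0
after  1: r0=0x04 r1=0xae r2=0x86 r3=0x06  N=0 Z=0
after  2: r0=0x04 r1=0xae r2=0x86 r3=0x34  N=0 Z=0
after  3: r0=0xaa r1=0xae r2=0x86 r3=0x34  N=1 Z=0
after  4: r0=0xaa r1=0xae r2=0x86 r3=0xdc  N=1 Z=0
-- IRQ taken; context saved, return-PC = 5 --

FLAGS = (N=1, Z=0)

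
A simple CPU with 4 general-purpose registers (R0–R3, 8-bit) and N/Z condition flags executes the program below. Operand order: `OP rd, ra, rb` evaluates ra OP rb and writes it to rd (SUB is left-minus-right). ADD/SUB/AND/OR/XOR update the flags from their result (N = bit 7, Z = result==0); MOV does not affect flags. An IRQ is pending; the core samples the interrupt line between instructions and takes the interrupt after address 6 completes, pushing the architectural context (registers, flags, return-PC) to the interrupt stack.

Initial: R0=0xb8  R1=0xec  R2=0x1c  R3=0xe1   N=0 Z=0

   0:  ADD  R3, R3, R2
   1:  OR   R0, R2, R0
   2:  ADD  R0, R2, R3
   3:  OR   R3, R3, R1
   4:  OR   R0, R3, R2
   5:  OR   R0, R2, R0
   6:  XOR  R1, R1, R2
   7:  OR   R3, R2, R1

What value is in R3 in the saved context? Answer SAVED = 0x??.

after  0: R0=0xb8 R1=0xec R2=0x1c R3=0xfd  N=1 Z=0
after  1: R0=0xbc R1=0xec R2=0x1c R3=0xfd  N=1 Z=0
after  2: R0=0x19 R1=0xec R2=0x1c R3=0xfd  N=0 Z=0
after  3: R0=0x19 R1=0xec R2=0x1c R3=0xfd  N=1 Z=0
after  4: R0=0xfd R1=0xec R2=0x1c R3=0xfd  N=1 Z=0
after  5: R0=0xfd R1=0xec R2=0x1c R3=0xfd  N=1 Z=0
after  6: R0=0xfd R1=0xf0 R2=0x1c R3=0xfd  N=1 Z=0
-- IRQ taken; context saved, return-PC = 7 --

SAVED = 0xfd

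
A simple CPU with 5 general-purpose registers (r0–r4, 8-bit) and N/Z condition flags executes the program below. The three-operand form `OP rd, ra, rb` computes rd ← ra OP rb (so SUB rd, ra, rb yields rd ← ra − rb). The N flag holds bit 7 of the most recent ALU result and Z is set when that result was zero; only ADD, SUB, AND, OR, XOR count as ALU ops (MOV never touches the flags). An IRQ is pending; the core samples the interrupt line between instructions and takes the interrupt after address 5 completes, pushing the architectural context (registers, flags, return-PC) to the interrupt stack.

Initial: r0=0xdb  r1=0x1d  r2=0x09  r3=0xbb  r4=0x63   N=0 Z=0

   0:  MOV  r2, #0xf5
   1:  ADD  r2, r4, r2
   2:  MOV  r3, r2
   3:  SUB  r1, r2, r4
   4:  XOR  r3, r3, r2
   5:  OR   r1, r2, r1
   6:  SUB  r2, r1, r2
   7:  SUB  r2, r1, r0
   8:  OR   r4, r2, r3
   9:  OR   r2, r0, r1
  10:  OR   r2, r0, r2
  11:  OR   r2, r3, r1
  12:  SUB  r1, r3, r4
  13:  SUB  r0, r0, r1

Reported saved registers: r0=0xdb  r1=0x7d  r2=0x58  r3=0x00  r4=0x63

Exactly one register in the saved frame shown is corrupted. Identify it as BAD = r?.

BAD = r1

after  0: r0=0xdb r1=0x1d r2=0xf5 r3=0xbb r4=0x63  N=0 Z=0
after  1: r0=0xdb r1=0x1d r2=0x58 r3=0xbb r4=0x63  N=0 Z=0
after  2: r0=0xdb r1=0x1d r2=0x58 r3=0x58 r4=0x63  N=0 Z=0
after  3: r0=0xdb r1=0xf5 r2=0x58 r3=0x58 r4=0x63  N=1 Z=0
after  4: r0=0xdb r1=0xf5 r2=0x58 r3=0x00 r4=0x63  N=0 Z=1
after  5: r0=0xdb r1=0xfd r2=0x58 r3=0x00 r4=0x63  N=1 Z=0
-- IRQ taken; context saved, return-PC = 6 --
mismatch: r1: reported 0x7d vs actual 0xfd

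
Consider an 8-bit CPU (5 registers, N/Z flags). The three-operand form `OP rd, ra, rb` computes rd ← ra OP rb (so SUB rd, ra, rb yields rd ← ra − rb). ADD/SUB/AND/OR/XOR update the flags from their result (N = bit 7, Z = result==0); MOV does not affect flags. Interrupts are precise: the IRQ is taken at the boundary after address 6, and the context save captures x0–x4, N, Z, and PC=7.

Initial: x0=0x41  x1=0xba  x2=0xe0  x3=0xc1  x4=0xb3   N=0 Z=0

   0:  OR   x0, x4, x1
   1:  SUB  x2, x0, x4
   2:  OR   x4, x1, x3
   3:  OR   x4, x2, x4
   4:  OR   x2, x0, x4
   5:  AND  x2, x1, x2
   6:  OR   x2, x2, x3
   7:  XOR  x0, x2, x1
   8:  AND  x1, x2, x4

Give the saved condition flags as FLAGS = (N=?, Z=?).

after  0: x0=0xbb x1=0xba x2=0xe0 x3=0xc1 x4=0xb3  N=1 Z=0
after  1: x0=0xbb x1=0xba x2=0x08 x3=0xc1 x4=0xb3  N=0 Z=0
after  2: x0=0xbb x1=0xba x2=0x08 x3=0xc1 x4=0xfb  N=1 Z=0
after  3: x0=0xbb x1=0xba x2=0x08 x3=0xc1 x4=0xfb  N=1 Z=0
after  4: x0=0xbb x1=0xba x2=0xfb x3=0xc1 x4=0xfb  N=1 Z=0
after  5: x0=0xbb x1=0xba x2=0xba x3=0xc1 x4=0xfb  N=1 Z=0
after  6: x0=0xbb x1=0xba x2=0xfb x3=0xc1 x4=0xfb  N=1 Z=0
-- IRQ taken; context saved, return-PC = 7 --

FLAGS = (N=1, Z=0)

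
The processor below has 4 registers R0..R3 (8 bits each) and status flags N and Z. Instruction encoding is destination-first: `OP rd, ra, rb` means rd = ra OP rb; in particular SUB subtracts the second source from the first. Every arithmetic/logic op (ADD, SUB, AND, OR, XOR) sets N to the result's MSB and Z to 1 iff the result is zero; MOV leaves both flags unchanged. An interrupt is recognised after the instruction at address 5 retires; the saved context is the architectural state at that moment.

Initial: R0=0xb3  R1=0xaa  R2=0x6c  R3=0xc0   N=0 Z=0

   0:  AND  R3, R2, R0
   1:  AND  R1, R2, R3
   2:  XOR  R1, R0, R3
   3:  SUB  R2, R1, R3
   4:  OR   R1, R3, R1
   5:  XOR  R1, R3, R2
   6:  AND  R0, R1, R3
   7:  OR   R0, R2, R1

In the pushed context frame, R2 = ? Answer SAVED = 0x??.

after  0: R0=0xb3 R1=0xaa R2=0x6c R3=0x20  N=0 Z=0
after  1: R0=0xb3 R1=0x20 R2=0x6c R3=0x20  N=0 Z=0
after  2: R0=0xb3 R1=0x93 R2=0x6c R3=0x20  N=1 Z=0
after  3: R0=0xb3 R1=0x93 R2=0x73 R3=0x20  N=0 Z=0
after  4: R0=0xb3 R1=0xb3 R2=0x73 R3=0x20  N=1 Z=0
after  5: R0=0xb3 R1=0x53 R2=0x73 R3=0x20  N=0 Z=0
-- IRQ taken; context saved, return-PC = 6 --

SAVED = 0x73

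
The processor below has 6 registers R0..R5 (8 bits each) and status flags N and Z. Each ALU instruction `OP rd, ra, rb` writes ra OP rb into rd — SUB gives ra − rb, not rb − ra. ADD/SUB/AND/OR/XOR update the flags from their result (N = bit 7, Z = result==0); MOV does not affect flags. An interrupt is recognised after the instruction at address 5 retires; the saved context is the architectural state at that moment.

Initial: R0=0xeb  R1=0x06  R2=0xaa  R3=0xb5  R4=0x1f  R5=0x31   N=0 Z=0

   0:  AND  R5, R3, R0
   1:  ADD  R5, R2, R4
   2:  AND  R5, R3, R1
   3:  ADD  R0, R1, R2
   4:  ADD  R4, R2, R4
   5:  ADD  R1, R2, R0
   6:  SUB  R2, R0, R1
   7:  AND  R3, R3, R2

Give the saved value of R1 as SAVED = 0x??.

SAVED = 0x5a

after  0: R0=0xeb R1=0x06 R2=0xaa R3=0xb5 R4=0x1f R5=0xa1  N=1 Z=0
after  1: R0=0xeb R1=0x06 R2=0xaa R3=0xb5 R4=0x1f R5=0xc9  N=1 Z=0
after  2: R0=0xeb R1=0x06 R2=0xaa R3=0xb5 R4=0x1f R5=0x04  N=0 Z=0
after  3: R0=0xb0 R1=0x06 R2=0xaa R3=0xb5 R4=0x1f R5=0x04  N=1 Z=0
after  4: R0=0xb0 R1=0x06 R2=0xaa R3=0xb5 R4=0xc9 R5=0x04  N=1 Z=0
after  5: R0=0xb0 R1=0x5a R2=0xaa R3=0xb5 R4=0xc9 R5=0x04  N=0 Z=0
-- IRQ taken; context saved, return-PC = 6 --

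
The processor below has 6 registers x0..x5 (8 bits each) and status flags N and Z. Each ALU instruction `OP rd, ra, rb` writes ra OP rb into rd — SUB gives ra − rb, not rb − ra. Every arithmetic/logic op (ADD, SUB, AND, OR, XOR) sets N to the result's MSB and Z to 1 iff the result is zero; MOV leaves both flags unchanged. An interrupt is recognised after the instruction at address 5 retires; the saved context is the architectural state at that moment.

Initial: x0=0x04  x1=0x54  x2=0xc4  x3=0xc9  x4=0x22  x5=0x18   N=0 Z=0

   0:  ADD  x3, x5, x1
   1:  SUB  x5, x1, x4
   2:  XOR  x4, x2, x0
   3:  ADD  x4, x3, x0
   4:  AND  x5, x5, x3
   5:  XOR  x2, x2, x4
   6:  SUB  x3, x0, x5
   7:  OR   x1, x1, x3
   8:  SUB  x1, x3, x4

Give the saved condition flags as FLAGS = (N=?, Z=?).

FLAGS = (N=1, Z=0)

after  0: x0=0x04 x1=0x54 x2=0xc4 x3=0x6c x4=0x22 x5=0x18  N=0 Z=0
after  1: x0=0x04 x1=0x54 x2=0xc4 x3=0x6c x4=0x22 x5=0x32  N=0 Z=0
after  2: x0=0x04 x1=0x54 x2=0xc4 x3=0x6c x4=0xc0 x5=0x32  N=1 Z=0
after  3: x0=0x04 x1=0x54 x2=0xc4 x3=0x6c x4=0x70 x5=0x32  N=0 Z=0
after  4: x0=0x04 x1=0x54 x2=0xc4 x3=0x6c x4=0x70 x5=0x20  N=0 Z=0
after  5: x0=0x04 x1=0x54 x2=0xb4 x3=0x6c x4=0x70 x5=0x20  N=1 Z=0
-- IRQ taken; context saved, return-PC = 6 --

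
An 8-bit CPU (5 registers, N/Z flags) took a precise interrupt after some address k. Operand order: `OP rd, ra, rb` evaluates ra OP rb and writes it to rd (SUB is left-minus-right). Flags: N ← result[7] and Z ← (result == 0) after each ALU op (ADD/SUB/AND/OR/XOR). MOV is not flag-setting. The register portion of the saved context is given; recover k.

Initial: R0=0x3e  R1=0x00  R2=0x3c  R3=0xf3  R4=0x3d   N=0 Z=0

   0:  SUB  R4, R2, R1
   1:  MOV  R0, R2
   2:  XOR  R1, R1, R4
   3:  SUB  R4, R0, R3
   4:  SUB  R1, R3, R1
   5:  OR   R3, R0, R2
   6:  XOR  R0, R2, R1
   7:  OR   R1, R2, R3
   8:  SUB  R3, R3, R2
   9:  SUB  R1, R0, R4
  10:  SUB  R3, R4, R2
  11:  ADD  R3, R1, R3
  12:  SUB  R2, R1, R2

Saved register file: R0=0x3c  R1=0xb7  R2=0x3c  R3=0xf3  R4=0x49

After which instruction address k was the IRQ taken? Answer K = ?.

after  0: R0=0x3e R1=0x00 R2=0x3c R3=0xf3 R4=0x3c  N=0 Z=0
after  1: R0=0x3c R1=0x00 R2=0x3c R3=0xf3 R4=0x3c  N=0 Z=0
after  2: R0=0x3c R1=0x3c R2=0x3c R3=0xf3 R4=0x3c  N=0 Z=0
after  3: R0=0x3c R1=0x3c R2=0x3c R3=0xf3 R4=0x49  N=0 Z=0
after  4: R0=0x3c R1=0xb7 R2=0x3c R3=0xf3 R4=0x49  N=1 Z=0
-- IRQ taken; context saved, return-PC = 5 --

K = 4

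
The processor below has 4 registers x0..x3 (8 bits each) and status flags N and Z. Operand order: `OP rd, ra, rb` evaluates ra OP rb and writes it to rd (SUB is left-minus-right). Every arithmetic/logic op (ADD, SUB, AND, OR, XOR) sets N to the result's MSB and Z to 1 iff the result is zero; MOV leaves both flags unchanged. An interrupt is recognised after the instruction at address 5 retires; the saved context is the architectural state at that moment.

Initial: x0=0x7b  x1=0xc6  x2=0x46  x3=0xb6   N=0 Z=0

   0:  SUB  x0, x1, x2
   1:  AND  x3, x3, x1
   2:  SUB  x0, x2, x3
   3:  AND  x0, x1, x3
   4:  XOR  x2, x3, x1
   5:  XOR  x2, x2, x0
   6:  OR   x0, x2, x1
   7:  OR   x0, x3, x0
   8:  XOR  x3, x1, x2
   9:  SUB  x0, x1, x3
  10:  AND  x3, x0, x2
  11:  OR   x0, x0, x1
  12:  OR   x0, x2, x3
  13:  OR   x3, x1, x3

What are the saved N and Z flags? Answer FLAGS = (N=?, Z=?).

after  0: x0=0x80 x1=0xc6 x2=0x46 x3=0xb6  N=1 Z=0
after  1: x0=0x80 x1=0xc6 x2=0x46 x3=0x86  N=1 Z=0
after  2: x0=0xc0 x1=0xc6 x2=0x46 x3=0x86  N=1 Z=0
after  3: x0=0x86 x1=0xc6 x2=0x46 x3=0x86  N=1 Z=0
after  4: x0=0x86 x1=0xc6 x2=0x40 x3=0x86  N=0 Z=0
after  5: x0=0x86 x1=0xc6 x2=0xc6 x3=0x86  N=1 Z=0
-- IRQ taken; context saved, return-PC = 6 --

FLAGS = (N=1, Z=0)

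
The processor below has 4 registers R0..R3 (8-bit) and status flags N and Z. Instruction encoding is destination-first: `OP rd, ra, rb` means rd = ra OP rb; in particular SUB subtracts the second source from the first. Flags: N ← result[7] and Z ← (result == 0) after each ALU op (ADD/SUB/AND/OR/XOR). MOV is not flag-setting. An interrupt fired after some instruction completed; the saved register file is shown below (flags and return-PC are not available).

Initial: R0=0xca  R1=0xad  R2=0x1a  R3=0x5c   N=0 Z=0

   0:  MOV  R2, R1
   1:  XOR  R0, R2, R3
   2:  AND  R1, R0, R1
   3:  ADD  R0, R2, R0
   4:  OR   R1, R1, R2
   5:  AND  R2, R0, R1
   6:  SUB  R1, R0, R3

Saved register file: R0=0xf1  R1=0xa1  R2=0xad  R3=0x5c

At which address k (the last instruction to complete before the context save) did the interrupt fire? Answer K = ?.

after  0: R0=0xca R1=0xad R2=0xad R3=0x5c  N=0 Z=0
after  1: R0=0xf1 R1=0xad R2=0xad R3=0x5c  N=1 Z=0
after  2: R0=0xf1 R1=0xa1 R2=0xad R3=0x5c  N=1 Z=0
-- IRQ taken; context saved, return-PC = 3 --

K = 2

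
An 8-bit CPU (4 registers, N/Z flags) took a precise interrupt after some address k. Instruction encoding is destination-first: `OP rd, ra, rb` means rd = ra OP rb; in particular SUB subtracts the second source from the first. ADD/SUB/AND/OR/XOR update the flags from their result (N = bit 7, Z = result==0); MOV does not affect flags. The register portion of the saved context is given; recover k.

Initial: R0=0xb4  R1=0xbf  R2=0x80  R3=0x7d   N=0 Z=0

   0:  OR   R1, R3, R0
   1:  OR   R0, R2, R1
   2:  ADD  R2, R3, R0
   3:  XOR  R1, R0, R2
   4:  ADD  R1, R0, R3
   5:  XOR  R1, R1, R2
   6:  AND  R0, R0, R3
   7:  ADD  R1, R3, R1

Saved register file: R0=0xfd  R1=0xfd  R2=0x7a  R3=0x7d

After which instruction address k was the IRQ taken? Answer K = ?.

after  0: R0=0xb4 R1=0xfd R2=0x80 R3=0x7d  N=1 Z=0
after  1: R0=0xfd R1=0xfd R2=0x80 R3=0x7d  N=1 Z=0
after  2: R0=0xfd R1=0xfd R2=0x7a R3=0x7d  N=0 Z=0
-- IRQ taken; context saved, return-PC = 3 --

K = 2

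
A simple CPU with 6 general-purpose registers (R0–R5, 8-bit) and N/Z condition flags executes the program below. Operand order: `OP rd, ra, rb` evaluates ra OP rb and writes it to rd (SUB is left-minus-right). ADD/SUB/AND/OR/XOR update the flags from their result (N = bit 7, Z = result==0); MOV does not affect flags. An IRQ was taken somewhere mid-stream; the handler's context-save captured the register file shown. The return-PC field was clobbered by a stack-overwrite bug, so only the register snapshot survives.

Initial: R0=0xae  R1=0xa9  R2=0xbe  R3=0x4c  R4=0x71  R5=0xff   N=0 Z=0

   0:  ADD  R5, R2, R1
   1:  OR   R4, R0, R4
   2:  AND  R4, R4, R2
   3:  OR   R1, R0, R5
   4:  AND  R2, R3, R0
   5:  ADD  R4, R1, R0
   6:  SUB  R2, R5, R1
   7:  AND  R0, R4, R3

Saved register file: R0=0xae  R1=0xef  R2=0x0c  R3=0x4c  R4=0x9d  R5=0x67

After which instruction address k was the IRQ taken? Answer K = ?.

K = 5

after  0: R0=0xae R1=0xa9 R2=0xbe R3=0x4c R4=0x71 R5=0x67  N=0 Z=0
after  1: R0=0xae R1=0xa9 R2=0xbe R3=0x4c R4=0xff R5=0x67  N=1 Z=0
after  2: R0=0xae R1=0xa9 R2=0xbe R3=0x4c R4=0xbe R5=0x67  N=1 Z=0
after  3: R0=0xae R1=0xef R2=0xbe R3=0x4c R4=0xbe R5=0x67  N=1 Z=0
after  4: R0=0xae R1=0xef R2=0x0c R3=0x4c R4=0xbe R5=0x67  N=0 Z=0
after  5: R0=0xae R1=0xef R2=0x0c R3=0x4c R4=0x9d R5=0x67  N=1 Z=0
-- IRQ taken; context saved, return-PC = 6 --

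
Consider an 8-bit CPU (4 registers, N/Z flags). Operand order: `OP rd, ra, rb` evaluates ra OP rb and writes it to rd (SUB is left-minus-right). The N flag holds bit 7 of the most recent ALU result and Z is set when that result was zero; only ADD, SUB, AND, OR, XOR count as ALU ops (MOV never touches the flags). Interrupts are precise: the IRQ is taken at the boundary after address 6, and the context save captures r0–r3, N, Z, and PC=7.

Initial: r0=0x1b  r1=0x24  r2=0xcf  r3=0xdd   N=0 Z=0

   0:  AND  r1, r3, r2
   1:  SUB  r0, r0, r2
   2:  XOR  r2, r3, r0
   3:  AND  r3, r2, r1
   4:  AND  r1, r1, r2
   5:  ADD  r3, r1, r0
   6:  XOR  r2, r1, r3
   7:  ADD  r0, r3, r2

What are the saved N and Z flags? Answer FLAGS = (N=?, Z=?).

after  0: r0=0x1b r1=0xcd r2=0xcf r3=0xdd  N=1 Z=0
after  1: r0=0x4c r1=0xcd r2=0xcf r3=0xdd  N=0 Z=0
after  2: r0=0x4c r1=0xcd r2=0x91 r3=0xdd  N=1 Z=0
after  3: r0=0x4c r1=0xcd r2=0x91 r3=0x81  N=1 Z=0
after  4: r0=0x4c r1=0x81 r2=0x91 r3=0x81  N=1 Z=0
after  5: r0=0x4c r1=0x81 r2=0x91 r3=0xcd  N=1 Z=0
after  6: r0=0x4c r1=0x81 r2=0x4c r3=0xcd  N=0 Z=0
-- IRQ taken; context saved, return-PC = 7 --

FLAGS = (N=0, Z=0)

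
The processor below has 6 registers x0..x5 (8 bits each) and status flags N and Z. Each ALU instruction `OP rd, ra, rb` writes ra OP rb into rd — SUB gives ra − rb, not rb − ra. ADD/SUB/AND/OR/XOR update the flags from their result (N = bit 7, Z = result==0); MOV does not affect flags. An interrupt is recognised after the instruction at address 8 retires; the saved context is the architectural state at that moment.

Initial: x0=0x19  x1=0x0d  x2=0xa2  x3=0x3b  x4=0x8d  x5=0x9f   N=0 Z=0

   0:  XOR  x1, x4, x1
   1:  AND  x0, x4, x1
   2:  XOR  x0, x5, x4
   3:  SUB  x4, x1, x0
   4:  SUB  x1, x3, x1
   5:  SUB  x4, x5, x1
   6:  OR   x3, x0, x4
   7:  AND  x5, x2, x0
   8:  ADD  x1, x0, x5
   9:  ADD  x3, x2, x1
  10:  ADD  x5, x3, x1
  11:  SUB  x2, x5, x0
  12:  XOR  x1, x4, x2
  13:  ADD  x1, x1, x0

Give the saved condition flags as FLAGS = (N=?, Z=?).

after  0: x0=0x19 x1=0x80 x2=0xa2 x3=0x3b x4=0x8d x5=0x9f  N=1 Z=0
after  1: x0=0x80 x1=0x80 x2=0xa2 x3=0x3b x4=0x8d x5=0x9f  N=1 Z=0
after  2: x0=0x12 x1=0x80 x2=0xa2 x3=0x3b x4=0x8d x5=0x9f  N=0 Z=0
after  3: x0=0x12 x1=0x80 x2=0xa2 x3=0x3b x4=0x6e x5=0x9f  N=0 Z=0
after  4: x0=0x12 x1=0xbb x2=0xa2 x3=0x3b x4=0x6e x5=0x9f  N=1 Z=0
after  5: x0=0x12 x1=0xbb x2=0xa2 x3=0x3b x4=0xe4 x5=0x9f  N=1 Z=0
after  6: x0=0x12 x1=0xbb x2=0xa2 x3=0xf6 x4=0xe4 x5=0x9f  N=1 Z=0
after  7: x0=0x12 x1=0xbb x2=0xa2 x3=0xf6 x4=0xe4 x5=0x02  N=0 Z=0
after  8: x0=0x12 x1=0x14 x2=0xa2 x3=0xf6 x4=0xe4 x5=0x02  N=0 Z=0
-- IRQ taken; context saved, return-PC = 9 --

FLAGS = (N=0, Z=0)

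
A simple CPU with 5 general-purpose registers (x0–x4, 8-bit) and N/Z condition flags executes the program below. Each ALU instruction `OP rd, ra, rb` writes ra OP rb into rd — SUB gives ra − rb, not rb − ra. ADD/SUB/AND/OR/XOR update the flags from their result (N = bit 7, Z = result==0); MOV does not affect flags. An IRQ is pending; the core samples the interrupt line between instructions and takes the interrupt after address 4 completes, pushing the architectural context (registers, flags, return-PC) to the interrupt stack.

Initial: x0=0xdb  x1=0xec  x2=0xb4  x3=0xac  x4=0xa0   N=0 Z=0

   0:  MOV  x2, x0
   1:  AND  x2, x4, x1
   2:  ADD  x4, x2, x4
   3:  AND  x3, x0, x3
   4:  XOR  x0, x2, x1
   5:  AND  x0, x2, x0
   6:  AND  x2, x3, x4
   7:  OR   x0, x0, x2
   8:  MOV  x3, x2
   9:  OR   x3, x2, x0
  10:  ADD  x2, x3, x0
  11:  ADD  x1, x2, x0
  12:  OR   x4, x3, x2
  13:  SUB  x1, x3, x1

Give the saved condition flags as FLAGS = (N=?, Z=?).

FLAGS = (N=0, Z=0)

after  0: x0=0xdb x1=0xec x2=0xdb x3=0xac x4=0xa0  N=0 Z=0
after  1: x0=0xdb x1=0xec x2=0xa0 x3=0xac x4=0xa0  N=1 Z=0
after  2: x0=0xdb x1=0xec x2=0xa0 x3=0xac x4=0x40  N=0 Z=0
after  3: x0=0xdb x1=0xec x2=0xa0 x3=0x88 x4=0x40  N=1 Z=0
after  4: x0=0x4c x1=0xec x2=0xa0 x3=0x88 x4=0x40  N=0 Z=0
-- IRQ taken; context saved, return-PC = 5 --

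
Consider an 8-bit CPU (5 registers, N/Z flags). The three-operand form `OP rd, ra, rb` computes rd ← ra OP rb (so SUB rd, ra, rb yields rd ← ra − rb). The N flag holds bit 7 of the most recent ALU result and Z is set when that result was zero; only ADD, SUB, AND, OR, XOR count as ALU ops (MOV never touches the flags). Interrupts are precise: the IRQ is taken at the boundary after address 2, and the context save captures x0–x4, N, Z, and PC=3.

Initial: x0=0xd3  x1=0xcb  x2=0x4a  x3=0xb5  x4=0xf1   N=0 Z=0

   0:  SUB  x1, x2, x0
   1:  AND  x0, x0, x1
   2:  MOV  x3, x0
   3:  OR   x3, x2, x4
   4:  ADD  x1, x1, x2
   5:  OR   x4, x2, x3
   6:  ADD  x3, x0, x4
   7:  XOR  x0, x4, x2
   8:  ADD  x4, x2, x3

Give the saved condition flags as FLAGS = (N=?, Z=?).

FLAGS = (N=0, Z=0)

after  0: x0=0xd3 x1=0x77 x2=0x4a x3=0xb5 x4=0xf1  N=0 Z=0
after  1: x0=0x53 x1=0x77 x2=0x4a x3=0xb5 x4=0xf1  N=0 Z=0
after  2: x0=0x53 x1=0x77 x2=0x4a x3=0x53 x4=0xf1  N=0 Z=0
-- IRQ taken; context saved, return-PC = 3 --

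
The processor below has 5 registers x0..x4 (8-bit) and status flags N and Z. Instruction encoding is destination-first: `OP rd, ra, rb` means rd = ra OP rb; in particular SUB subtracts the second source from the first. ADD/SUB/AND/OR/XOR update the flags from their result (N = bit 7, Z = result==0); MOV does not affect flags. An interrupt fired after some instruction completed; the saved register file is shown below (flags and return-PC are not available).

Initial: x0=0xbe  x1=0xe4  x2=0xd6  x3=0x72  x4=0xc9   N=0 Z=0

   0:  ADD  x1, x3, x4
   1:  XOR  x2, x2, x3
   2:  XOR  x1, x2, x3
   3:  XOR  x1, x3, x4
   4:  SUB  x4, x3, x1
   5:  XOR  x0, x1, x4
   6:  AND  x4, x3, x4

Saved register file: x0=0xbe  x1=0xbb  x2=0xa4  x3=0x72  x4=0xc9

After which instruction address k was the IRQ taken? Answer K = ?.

K = 3

after  0: x0=0xbe x1=0x3b x2=0xd6 x3=0x72 x4=0xc9  N=0 Z=0
after  1: x0=0xbe x1=0x3b x2=0xa4 x3=0x72 x4=0xc9  N=1 Z=0
after  2: x0=0xbe x1=0xd6 x2=0xa4 x3=0x72 x4=0xc9  N=1 Z=0
after  3: x0=0xbe x1=0xbb x2=0xa4 x3=0x72 x4=0xc9  N=1 Z=0
-- IRQ taken; context saved, return-PC = 4 --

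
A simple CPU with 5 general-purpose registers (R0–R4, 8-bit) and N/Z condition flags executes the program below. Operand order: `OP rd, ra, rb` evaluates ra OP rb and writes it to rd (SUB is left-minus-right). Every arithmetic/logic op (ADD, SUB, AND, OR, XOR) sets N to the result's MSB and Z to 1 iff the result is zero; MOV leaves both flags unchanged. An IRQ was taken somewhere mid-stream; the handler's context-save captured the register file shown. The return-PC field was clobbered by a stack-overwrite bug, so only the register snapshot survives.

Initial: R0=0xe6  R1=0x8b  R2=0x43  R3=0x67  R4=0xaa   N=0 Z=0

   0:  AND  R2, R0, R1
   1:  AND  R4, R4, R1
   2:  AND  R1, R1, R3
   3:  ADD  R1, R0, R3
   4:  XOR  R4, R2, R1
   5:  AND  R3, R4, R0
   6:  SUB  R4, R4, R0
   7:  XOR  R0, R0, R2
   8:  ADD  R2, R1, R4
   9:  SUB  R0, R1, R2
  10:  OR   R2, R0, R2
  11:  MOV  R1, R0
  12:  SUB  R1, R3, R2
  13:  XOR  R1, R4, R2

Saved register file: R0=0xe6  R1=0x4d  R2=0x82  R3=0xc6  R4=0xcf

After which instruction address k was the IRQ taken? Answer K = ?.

K = 5

after  0: R0=0xe6 R1=0x8b R2=0x82 R3=0x67 R4=0xaa  N=1 Z=0
after  1: R0=0xe6 R1=0x8b R2=0x82 R3=0x67 R4=0x8a  N=1 Z=0
after  2: R0=0xe6 R1=0x03 R2=0x82 R3=0x67 R4=0x8a  N=0 Z=0
after  3: R0=0xe6 R1=0x4d R2=0x82 R3=0x67 R4=0x8a  N=0 Z=0
after  4: R0=0xe6 R1=0x4d R2=0x82 R3=0x67 R4=0xcf  N=1 Z=0
after  5: R0=0xe6 R1=0x4d R2=0x82 R3=0xc6 R4=0xcf  N=1 Z=0
-- IRQ taken; context saved, return-PC = 6 --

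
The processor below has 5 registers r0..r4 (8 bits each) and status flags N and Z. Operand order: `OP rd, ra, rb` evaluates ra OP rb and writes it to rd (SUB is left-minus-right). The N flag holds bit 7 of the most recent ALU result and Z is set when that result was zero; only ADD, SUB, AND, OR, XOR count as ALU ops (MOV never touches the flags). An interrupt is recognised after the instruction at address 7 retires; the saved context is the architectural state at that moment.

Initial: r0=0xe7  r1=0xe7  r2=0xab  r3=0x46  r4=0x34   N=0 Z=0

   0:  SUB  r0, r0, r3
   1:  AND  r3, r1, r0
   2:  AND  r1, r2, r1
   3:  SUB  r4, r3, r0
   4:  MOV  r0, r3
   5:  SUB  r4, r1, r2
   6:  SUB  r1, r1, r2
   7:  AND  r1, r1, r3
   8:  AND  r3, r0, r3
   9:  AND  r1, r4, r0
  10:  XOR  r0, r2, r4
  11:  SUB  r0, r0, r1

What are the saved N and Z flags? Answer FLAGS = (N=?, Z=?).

FLAGS = (N=1, Z=0)

after  0: r0=0xa1 r1=0xe7 r2=0xab r3=0x46 r4=0x34  N=1 Z=0
after  1: r0=0xa1 r1=0xe7 r2=0xab r3=0xa1 r4=0x34  N=1 Z=0
after  2: r0=0xa1 r1=0xa3 r2=0xab r3=0xa1 r4=0x34  N=1 Z=0
after  3: r0=0xa1 r1=0xa3 r2=0xab r3=0xa1 r4=0x00  N=0 Z=1
after  4: r0=0xa1 r1=0xa3 r2=0xab r3=0xa1 r4=0x00  N=0 Z=1
after  5: r0=0xa1 r1=0xa3 r2=0xab r3=0xa1 r4=0xf8  N=1 Z=0
after  6: r0=0xa1 r1=0xf8 r2=0xab r3=0xa1 r4=0xf8  N=1 Z=0
after  7: r0=0xa1 r1=0xa0 r2=0xab r3=0xa1 r4=0xf8  N=1 Z=0
-- IRQ taken; context saved, return-PC = 8 --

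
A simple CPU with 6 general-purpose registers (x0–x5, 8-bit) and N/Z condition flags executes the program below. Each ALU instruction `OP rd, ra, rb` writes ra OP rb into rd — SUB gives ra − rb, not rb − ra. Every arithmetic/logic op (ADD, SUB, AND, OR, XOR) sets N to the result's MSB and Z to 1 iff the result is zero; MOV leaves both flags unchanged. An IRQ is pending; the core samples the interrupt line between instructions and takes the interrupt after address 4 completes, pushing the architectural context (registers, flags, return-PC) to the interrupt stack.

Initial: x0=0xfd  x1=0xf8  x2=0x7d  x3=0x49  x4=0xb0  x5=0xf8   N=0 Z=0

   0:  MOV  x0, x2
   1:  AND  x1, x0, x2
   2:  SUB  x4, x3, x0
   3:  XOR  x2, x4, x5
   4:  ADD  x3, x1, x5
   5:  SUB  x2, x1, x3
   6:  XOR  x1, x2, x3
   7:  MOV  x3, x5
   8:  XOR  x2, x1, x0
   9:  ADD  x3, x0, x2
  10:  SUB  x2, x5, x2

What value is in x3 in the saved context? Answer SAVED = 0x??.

after  0: x0=0x7d x1=0xf8 x2=0x7d x3=0x49 x4=0xb0 x5=0xf8  N=0 Z=0
after  1: x0=0x7d x1=0x7d x2=0x7d x3=0x49 x4=0xb0 x5=0xf8  N=0 Z=0
after  2: x0=0x7d x1=0x7d x2=0x7d x3=0x49 x4=0xcc x5=0xf8  N=1 Z=0
after  3: x0=0x7d x1=0x7d x2=0x34 x3=0x49 x4=0xcc x5=0xf8  N=0 Z=0
after  4: x0=0x7d x1=0x7d x2=0x34 x3=0x75 x4=0xcc x5=0xf8  N=0 Z=0
-- IRQ taken; context saved, return-PC = 5 --

SAVED = 0x75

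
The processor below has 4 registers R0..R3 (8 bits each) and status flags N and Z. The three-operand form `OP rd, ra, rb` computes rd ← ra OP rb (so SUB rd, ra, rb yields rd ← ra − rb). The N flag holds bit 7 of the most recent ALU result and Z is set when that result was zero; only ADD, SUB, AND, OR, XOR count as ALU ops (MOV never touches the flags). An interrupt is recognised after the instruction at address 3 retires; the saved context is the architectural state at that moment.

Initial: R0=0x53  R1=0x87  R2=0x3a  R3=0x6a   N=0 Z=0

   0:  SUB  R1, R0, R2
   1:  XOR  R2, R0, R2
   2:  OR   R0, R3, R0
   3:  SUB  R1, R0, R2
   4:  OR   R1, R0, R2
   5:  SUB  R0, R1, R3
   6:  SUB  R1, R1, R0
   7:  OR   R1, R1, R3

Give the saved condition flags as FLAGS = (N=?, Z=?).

after  0: R0=0x53 R1=0x19 R2=0x3a R3=0x6a  N=0 Z=0
after  1: R0=0x53 R1=0x19 R2=0x69 R3=0x6a  N=0 Z=0
after  2: R0=0x7b R1=0x19 R2=0x69 R3=0x6a  N=0 Z=0
after  3: R0=0x7b R1=0x12 R2=0x69 R3=0x6a  N=0 Z=0
-- IRQ taken; context saved, return-PC = 4 --

FLAGS = (N=0, Z=0)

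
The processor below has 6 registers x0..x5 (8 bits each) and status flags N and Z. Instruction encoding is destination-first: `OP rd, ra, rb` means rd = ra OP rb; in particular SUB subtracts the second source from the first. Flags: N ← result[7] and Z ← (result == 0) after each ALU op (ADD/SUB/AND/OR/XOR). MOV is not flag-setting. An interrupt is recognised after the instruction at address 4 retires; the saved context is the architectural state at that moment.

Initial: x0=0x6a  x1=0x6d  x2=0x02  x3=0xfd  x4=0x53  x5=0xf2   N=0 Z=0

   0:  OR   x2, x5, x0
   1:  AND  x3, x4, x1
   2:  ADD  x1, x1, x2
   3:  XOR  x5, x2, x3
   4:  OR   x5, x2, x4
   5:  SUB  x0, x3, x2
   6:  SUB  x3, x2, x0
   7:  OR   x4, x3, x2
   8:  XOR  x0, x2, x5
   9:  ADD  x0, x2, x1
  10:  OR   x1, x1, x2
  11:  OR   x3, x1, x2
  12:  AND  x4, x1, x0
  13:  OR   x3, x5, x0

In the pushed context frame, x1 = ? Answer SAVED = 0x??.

SAVED = 0x67

after  0: x0=0x6a x1=0x6d x2=0xfa x3=0xfd x4=0x53 x5=0xf2  N=1 Z=0
after  1: x0=0x6a x1=0x6d x2=0xfa x3=0x41 x4=0x53 x5=0xf2  N=0 Z=0
after  2: x0=0x6a x1=0x67 x2=0xfa x3=0x41 x4=0x53 x5=0xf2  N=0 Z=0
after  3: x0=0x6a x1=0x67 x2=0xfa x3=0x41 x4=0x53 x5=0xbb  N=1 Z=0
after  4: x0=0x6a x1=0x67 x2=0xfa x3=0x41 x4=0x53 x5=0xfb  N=1 Z=0
-- IRQ taken; context saved, return-PC = 5 --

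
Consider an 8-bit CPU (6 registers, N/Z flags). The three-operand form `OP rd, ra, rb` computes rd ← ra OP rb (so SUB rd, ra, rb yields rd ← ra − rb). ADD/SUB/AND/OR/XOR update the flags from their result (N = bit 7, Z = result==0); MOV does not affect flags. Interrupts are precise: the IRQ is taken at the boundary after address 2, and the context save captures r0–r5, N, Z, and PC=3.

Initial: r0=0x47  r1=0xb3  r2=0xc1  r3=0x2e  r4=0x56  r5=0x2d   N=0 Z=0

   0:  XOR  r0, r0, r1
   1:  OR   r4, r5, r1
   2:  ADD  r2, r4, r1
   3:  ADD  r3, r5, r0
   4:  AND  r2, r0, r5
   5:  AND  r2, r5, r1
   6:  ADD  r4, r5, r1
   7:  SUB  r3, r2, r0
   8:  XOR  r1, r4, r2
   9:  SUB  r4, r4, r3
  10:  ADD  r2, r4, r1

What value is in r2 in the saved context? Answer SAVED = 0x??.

after  0: r0=0xf4 r1=0xb3 r2=0xc1 r3=0x2e r4=0x56 r5=0x2d  N=1 Z=0
after  1: r0=0xf4 r1=0xb3 r2=0xc1 r3=0x2e r4=0xbf r5=0x2d  N=1 Z=0
after  2: r0=0xf4 r1=0xb3 r2=0x72 r3=0x2e r4=0xbf r5=0x2d  N=0 Z=0
-- IRQ taken; context saved, return-PC = 3 --

SAVED = 0x72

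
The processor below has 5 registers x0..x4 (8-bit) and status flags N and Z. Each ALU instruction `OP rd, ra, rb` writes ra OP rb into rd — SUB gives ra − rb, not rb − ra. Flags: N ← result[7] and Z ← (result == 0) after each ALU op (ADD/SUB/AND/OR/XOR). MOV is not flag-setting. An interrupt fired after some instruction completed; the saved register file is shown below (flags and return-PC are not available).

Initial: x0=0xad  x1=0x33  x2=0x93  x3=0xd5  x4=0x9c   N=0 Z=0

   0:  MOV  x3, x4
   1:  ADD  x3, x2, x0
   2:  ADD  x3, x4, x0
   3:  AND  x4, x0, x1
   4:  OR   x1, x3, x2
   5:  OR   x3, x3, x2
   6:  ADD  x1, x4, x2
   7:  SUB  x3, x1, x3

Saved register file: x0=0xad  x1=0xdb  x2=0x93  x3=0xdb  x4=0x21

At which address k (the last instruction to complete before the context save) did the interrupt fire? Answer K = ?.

after  0: x0=0xad x1=0x33 x2=0x93 x3=0x9c x4=0x9c  N=0 Z=0
after  1: x0=0xad x1=0x33 x2=0x93 x3=0x40 x4=0x9c  N=0 Z=0
after  2: x0=0xad x1=0x33 x2=0x93 x3=0x49 x4=0x9c  N=0 Z=0
after  3: x0=0xad x1=0x33 x2=0x93 x3=0x49 x4=0x21  N=0 Z=0
after  4: x0=0xad x1=0xdb x2=0x93 x3=0x49 x4=0x21  N=1 Z=0
after  5: x0=0xad x1=0xdb x2=0x93 x3=0xdb x4=0x21  N=1 Z=0
-- IRQ taken; context saved, return-PC = 6 --

K = 5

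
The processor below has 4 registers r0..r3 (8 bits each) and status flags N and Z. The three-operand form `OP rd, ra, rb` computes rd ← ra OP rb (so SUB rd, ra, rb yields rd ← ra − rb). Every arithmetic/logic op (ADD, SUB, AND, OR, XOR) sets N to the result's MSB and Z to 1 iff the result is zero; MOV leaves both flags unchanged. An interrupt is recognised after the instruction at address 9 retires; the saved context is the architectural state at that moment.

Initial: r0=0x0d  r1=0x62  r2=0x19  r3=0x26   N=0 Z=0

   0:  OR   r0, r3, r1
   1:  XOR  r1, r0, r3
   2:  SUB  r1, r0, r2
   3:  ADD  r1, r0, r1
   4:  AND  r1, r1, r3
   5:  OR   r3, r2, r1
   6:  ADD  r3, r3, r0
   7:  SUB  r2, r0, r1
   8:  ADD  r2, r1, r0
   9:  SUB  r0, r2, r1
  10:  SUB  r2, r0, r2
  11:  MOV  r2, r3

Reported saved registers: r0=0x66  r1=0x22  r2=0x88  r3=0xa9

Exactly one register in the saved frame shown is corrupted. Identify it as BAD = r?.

after  0: r0=0x66 r1=0x62 r2=0x19 r3=0x26  N=0 Z=0
after  1: r0=0x66 r1=0x40 r2=0x19 r3=0x26  N=0 Z=0
after  2: r0=0x66 r1=0x4d r2=0x19 r3=0x26  N=0 Z=0
after  3: r0=0x66 r1=0xb3 r2=0x19 r3=0x26  N=1 Z=0
after  4: r0=0x66 r1=0x22 r2=0x19 r3=0x26  N=0 Z=0
after  5: r0=0x66 r1=0x22 r2=0x19 r3=0x3b  N=0 Z=0
after  6: r0=0x66 r1=0x22 r2=0x19 r3=0xa1  N=1 Z=0
after  7: r0=0x66 r1=0x22 r2=0x44 r3=0xa1  N=0 Z=0
after  8: r0=0x66 r1=0x22 r2=0x88 r3=0xa1  N=1 Z=0
after  9: r0=0x66 r1=0x22 r2=0x88 r3=0xa1  N=0 Z=0
-- IRQ taken; context saved, return-PC = 10 --
mismatch: r3: reported 0xa9 vs actual 0xa1

BAD = r3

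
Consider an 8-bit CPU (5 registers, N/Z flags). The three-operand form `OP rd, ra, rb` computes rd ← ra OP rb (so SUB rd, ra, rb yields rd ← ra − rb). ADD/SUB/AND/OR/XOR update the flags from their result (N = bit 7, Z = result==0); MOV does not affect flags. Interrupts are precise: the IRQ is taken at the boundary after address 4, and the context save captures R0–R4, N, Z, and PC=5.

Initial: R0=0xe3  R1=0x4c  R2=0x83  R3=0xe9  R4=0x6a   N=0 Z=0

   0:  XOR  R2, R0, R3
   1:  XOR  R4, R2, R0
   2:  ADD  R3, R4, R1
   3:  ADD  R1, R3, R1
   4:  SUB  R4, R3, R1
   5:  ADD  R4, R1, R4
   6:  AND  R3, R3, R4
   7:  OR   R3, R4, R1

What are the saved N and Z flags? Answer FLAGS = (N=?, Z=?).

after  0: R0=0xe3 R1=0x4c R2=0x0a R3=0xe9 R4=0x6a  N=0 Z=0
after  1: R0=0xe3 R1=0x4c R2=0x0a R3=0xe9 R4=0xe9  N=1 Z=0
after  2: R0=0xe3 R1=0x4c R2=0x0a R3=0x35 R4=0xe9  N=0 Z=0
after  3: R0=0xe3 R1=0x81 R2=0x0a R3=0x35 R4=0xe9  N=1 Z=0
after  4: R0=0xe3 R1=0x81 R2=0x0a R3=0x35 R4=0xb4  N=1 Z=0
-- IRQ taken; context saved, return-PC = 5 --

FLAGS = (N=1, Z=0)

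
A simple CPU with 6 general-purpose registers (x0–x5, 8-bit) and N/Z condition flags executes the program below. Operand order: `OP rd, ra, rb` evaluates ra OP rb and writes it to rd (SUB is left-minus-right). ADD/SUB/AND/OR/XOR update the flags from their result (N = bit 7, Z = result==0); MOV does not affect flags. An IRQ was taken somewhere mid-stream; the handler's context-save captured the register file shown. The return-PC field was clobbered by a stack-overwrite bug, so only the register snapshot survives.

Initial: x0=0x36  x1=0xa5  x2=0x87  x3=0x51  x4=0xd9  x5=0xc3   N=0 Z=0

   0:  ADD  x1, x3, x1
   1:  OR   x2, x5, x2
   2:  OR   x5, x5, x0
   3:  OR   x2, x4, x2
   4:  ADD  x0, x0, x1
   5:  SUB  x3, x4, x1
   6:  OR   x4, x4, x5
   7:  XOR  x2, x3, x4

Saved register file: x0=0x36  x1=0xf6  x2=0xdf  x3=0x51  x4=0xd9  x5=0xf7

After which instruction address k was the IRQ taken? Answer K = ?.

after  0: x0=0x36 x1=0xf6 x2=0x87 x3=0x51 x4=0xd9 x5=0xc3  N=1 Z=0
after  1: x0=0x36 x1=0xf6 x2=0xc7 x3=0x51 x4=0xd9 x5=0xc3  N=1 Z=0
after  2: x0=0x36 x1=0xf6 x2=0xc7 x3=0x51 x4=0xd9 x5=0xf7  N=1 Z=0
after  3: x0=0x36 x1=0xf6 x2=0xdf x3=0x51 x4=0xd9 x5=0xf7  N=1 Z=0
-- IRQ taken; context saved, return-PC = 4 --

K = 3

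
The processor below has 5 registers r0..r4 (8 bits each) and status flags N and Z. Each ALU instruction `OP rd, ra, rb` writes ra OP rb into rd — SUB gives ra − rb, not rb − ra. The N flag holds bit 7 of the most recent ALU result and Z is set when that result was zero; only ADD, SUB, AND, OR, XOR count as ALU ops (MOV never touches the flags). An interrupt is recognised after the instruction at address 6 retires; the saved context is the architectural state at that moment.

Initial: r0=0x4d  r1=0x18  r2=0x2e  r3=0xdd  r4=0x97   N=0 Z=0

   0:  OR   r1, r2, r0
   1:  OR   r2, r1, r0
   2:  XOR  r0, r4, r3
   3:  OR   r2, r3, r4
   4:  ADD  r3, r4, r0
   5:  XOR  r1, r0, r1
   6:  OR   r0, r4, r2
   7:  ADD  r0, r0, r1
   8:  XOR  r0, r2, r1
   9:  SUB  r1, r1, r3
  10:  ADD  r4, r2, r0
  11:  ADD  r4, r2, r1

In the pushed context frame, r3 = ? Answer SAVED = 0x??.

after  0: r0=0x4d r1=0x6f r2=0x2e r3=0xdd r4=0x97  N=0 Z=0
after  1: r0=0x4d r1=0x6f r2=0x6f r3=0xdd r4=0x97  N=0 Z=0
after  2: r0=0x4a r1=0x6f r2=0x6f r3=0xdd r4=0x97  N=0 Z=0
after  3: r0=0x4a r1=0x6f r2=0xdf r3=0xdd r4=0x97  N=1 Z=0
after  4: r0=0x4a r1=0x6f r2=0xdf r3=0xe1 r4=0x97  N=1 Z=0
after  5: r0=0x4a r1=0x25 r2=0xdf r3=0xe1 r4=0x97  N=0 Z=0
after  6: r0=0xdf r1=0x25 r2=0xdf r3=0xe1 r4=0x97  N=1 Z=0
-- IRQ taken; context saved, return-PC = 7 --

SAVED = 0xe1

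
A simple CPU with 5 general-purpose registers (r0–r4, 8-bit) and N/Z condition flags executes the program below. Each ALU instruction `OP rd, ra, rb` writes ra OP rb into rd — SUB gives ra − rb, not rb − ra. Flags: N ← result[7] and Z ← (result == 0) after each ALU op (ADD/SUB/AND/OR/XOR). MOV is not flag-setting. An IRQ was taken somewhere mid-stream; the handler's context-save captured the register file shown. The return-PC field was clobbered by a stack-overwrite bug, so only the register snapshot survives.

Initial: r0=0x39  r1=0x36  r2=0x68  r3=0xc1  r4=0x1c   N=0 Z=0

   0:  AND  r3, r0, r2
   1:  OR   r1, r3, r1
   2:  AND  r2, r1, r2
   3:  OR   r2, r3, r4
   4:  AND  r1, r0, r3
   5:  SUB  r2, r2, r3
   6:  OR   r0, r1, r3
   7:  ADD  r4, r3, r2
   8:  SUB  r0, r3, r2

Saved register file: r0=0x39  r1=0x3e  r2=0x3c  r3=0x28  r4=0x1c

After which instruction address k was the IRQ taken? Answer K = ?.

K = 3

after  0: r0=0x39 r1=0x36 r2=0x68 r3=0x28 r4=0x1c  N=0 Z=0
after  1: r0=0x39 r1=0x3e r2=0x68 r3=0x28 r4=0x1c  N=0 Z=0
after  2: r0=0x39 r1=0x3e r2=0x28 r3=0x28 r4=0x1c  N=0 Z=0
after  3: r0=0x39 r1=0x3e r2=0x3c r3=0x28 r4=0x1c  N=0 Z=0
-- IRQ taken; context saved, return-PC = 4 --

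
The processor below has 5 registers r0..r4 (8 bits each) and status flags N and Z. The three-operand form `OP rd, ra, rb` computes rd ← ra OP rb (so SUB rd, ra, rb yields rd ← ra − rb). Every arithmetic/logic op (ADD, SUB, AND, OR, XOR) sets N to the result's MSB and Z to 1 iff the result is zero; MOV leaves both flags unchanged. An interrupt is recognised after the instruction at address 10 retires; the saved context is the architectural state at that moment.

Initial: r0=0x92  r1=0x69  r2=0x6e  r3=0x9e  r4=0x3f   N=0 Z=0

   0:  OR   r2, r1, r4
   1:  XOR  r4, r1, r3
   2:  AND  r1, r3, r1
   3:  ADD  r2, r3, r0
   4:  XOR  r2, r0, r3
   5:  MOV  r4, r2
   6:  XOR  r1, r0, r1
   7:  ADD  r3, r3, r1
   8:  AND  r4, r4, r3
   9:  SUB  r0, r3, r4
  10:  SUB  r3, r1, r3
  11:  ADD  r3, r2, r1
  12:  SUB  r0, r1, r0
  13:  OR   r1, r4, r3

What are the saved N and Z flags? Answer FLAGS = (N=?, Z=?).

FLAGS = (N=0, Z=0)

after  0: r0=0x92 r1=0x69 r2=0x7f r3=0x9e r4=0x3f  N=0 Z=0
after  1: r0=0x92 r1=0x69 r2=0x7f r3=0x9e r4=0xf7  N=1 Z=0
after  2: r0=0x92 r1=0x08 r2=0x7f r3=0x9e r4=0xf7  N=0 Z=0
after  3: r0=0x92 r1=0x08 r2=0x30 r3=0x9e r4=0xf7  N=0 Z=0
after  4: r0=0x92 r1=0x08 r2=0x0c r3=0x9e r4=0xf7  N=0 Z=0
after  5: r0=0x92 r1=0x08 r2=0x0c r3=0x9e r4=0x0c  N=0 Z=0
after  6: r0=0x92 r1=0x9a r2=0x0c r3=0x9e r4=0x0c  N=1 Z=0
after  7: r0=0x92 r1=0x9a r2=0x0c r3=0x38 r4=0x0c  N=0 Z=0
after  8: r0=0x92 r1=0x9a r2=0x0c r3=0x38 r4=0x08  N=0 Z=0
after  9: r0=0x30 r1=0x9a r2=0x0c r3=0x38 r4=0x08  N=0 Z=0
after 10: r0=0x30 r1=0x9a r2=0x0c r3=0x62 r4=0x08  N=0 Z=0
-- IRQ taken; context saved, return-PC = 11 --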